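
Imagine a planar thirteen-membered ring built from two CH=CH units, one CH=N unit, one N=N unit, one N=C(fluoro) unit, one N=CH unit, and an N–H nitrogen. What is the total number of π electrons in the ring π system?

14

All ring atoms are sp² and supply a p orbital to the ring (every atom in a ring double bond is sp² and brings one electron to the p orbital; each =N– nitrogen is pyridine-type (lone pair in the sp² plane, one electron in the p orbital); the pyrrole-type nitrogen donates its lone pair from the p orbital); the conjugation is uninterrupted.
π-electron count: 6 × 2 = 12 from the double-bond units + 2 from the NH atom = 14.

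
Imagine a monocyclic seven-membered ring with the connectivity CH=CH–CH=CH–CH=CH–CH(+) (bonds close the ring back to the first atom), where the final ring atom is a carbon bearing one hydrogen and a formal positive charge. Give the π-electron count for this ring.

6

Every ring atom contributes a p orbital perpendicular to the ring (each doubly-bonded ring atom is sp² with one p-orbital electron; the carbocation has an empty p orbital), so the π system is cyclic and fully conjugated.
Tallying contributions gives 3 × 2 = 6 from the double-bond units + 0 from the CH(+) atom = 6.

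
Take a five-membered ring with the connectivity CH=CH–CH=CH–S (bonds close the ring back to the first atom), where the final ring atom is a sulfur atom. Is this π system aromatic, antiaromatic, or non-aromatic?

Aromatic

Every ring atom contributes a p orbital perpendicular to the ring (every atom in a ring double bond is sp² and brings one electron to the p orbital; the sulfur donates one lone pair from its p orbital), so the π system is cyclic and fully conjugated.
Tallying contributions gives 2 × 2 = 4 from the double-bond units + 2 from the S atom = 6.
With 6 π electrons (n = 1), the Hückel 4n+2 condition holds.
This is thiophene.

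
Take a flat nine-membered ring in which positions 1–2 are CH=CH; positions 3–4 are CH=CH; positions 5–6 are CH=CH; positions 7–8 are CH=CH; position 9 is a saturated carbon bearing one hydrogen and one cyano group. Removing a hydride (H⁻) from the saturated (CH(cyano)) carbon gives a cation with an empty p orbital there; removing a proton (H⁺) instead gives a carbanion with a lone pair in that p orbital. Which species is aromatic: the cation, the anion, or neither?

The anion

In either ion the ring is fully conjugated: every atom, including the new sp² carbon, supplies a p orbital.
Cation: 4 × 2 + 0 = 8 π electrons → 4(2), antiaromatic.
Anion: 4 × 2 + 2 = 10 π electrons → 4(2)+2, aromatic.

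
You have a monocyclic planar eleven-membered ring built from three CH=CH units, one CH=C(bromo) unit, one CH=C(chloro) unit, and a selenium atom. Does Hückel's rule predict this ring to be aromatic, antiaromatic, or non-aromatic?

All ring atoms are sp² and supply a p orbital to the ring (the double-bond atoms are sp², each contributing one p electron; the selenium donates one lone pair from its p orbital); the conjugation is uninterrupted.
Tallying contributions gives 5 × 2 = 10 from the double-bond units + 2 from the Se atom = 12.
12 is a 4n count (n = 3), so the planar conjugated ring is antiaromatic.

Antiaromatic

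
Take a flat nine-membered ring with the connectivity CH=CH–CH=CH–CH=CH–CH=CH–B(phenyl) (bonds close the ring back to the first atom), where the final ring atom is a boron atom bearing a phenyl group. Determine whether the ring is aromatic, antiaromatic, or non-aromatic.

Check conjugation: each doubly-bonded ring atom is sp² with one p-orbital electron; the boron has an empty p orbital — every position has a p orbital, so the cyclic π system is continuous.
Tallying contributions gives 4 × 2 = 8 from the double-bond units + 0 from the B(phenyl) atom = 8.
8 is a 4n count (n = 2), so the planar conjugated ring is antiaromatic.

Antiaromatic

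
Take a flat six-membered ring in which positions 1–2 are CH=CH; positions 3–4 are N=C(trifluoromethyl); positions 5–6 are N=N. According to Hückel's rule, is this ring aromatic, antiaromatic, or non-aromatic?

All ring atoms are sp² and supply a p orbital to the ring (the double-bond atoms are sp², each contributing one p electron; each =N– nitrogen is pyridine-type (lone pair in the sp² plane, one electron in the p orbital)); the conjugation is uninterrupted.
π-electron count: 3 × 2 = 6 from the 3 double-bond units.
With 6 π electrons (n = 1), the Hückel 4n+2 condition holds.

Aromatic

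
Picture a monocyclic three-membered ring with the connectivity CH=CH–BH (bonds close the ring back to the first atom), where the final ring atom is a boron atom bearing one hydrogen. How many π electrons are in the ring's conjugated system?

2

The p orbitals form a continuous loop: each doubly-bonded ring atom is sp² with one p-orbital electron; the boron has an empty p orbital. The ring is fully conjugated.
Tallying contributions gives 1 × 2 = 2 from the double-bond unit + 0 from the BH atom = 2.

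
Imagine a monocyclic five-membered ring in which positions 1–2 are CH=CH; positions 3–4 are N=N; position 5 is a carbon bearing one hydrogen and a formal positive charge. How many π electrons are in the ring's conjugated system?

Check conjugation: the double-bond atoms are sp², each contributing one p electron; each sp² =N– keeps its lone pair in-plane and puts one electron into the π system; the carbocation has an empty p orbital — every position has a p orbital, so the cyclic π system is continuous.
Adding the contributions, 2 × 2 = 4 from the double-bond units + 0 from the CH(+) atom = 4.

4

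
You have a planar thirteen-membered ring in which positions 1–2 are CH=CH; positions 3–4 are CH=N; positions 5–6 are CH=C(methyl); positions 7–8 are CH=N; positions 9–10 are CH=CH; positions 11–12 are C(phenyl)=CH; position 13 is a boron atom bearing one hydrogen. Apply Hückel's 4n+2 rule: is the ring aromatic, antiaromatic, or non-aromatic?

All ring atoms are sp² and supply a p orbital to the ring (the double-bond atoms are sp², each contributing one p electron; each sp² =N– keeps its lone pair in-plane and puts one electron into the π system; the boron has an empty p orbital); the conjugation is uninterrupted.
Tallying contributions gives 6 × 2 = 12 from the double-bond units + 0 from the BH atom = 12.
A 4n π count (12, n = 3) in a planar conjugated ring means antiaromatic.

Antiaromatic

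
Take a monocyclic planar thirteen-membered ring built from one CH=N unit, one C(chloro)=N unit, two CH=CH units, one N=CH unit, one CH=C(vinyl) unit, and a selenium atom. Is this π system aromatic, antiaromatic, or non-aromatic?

Every ring atom contributes a p orbital perpendicular to the ring (the double-bond atoms are sp², each contributing one p electron; each =N– nitrogen is pyridine-type (lone pair in the sp² plane, one electron in the p orbital); the selenium donates one lone pair from its p orbital), so the π system is cyclic and fully conjugated.
Adding the contributions, 6 × 2 = 12 from the double-bond units + 2 from the Se atom = 14.
14 = 4(3) + 2, which satisfies Hückel's 4n+2 rule.

Aromatic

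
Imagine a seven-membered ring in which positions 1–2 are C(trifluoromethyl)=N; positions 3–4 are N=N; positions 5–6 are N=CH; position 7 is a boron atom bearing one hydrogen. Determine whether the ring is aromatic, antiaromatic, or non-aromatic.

Aromatic

Check conjugation: the double-bond atoms are sp², each contributing one p electron; the doubly-bonded nitrogens are pyridine-type — their lone pairs lie in the ring plane, leaving one electron in the p orbital; the boron has an empty p orbital — every position has a p orbital, so the cyclic π system is continuous.
Adding the contributions, 3 × 2 = 6 from the double-bond units + 0 from the BH atom = 6.
That gives a 4n+2 count (6, n = 1).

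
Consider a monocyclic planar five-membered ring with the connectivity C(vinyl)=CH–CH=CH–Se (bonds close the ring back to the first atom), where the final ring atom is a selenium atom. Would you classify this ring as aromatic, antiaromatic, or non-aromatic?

Aromatic

The p orbitals form a continuous loop: the double-bond atoms are sp², each contributing one p electron; the selenium donates one lone pair from its p orbital. The ring is fully conjugated.
π-electron count: 2 × 2 = 4 from the double-bond units + 2 from the Se atom = 6.
With 6 π electrons (n = 1), the Hückel 4n+2 condition holds.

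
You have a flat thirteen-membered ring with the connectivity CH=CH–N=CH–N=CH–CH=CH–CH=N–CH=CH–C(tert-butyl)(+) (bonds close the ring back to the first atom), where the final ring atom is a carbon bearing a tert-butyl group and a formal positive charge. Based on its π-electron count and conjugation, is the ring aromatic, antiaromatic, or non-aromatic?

Antiaromatic

The p orbitals form a continuous loop: every atom in a ring double bond is sp² and brings one electron to the p orbital; each =N– nitrogen is pyridine-type (lone pair in the sp² plane, one electron in the p orbital); the carbocation has an empty p orbital. The ring is fully conjugated.
π-electron count: 6 × 2 = 12 from the double-bond units + 0 from the C(tert-butyl)(+) atom = 12.
With 12 = 4·3 π electrons, Hückel's rule classifies the planar ring as antiaromatic.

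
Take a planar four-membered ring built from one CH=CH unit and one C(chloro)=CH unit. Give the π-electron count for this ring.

All ring atoms are sp² and supply a p orbital to the ring (every atom in a ring double bond is sp² and brings one electron to the p orbital); the conjugation is uninterrupted.
π-electron count: 2 × 2 = 4 from the 2 double-bond units.

4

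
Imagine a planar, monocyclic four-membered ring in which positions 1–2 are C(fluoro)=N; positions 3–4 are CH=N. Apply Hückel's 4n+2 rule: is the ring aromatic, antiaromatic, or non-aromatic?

Antiaromatic

Every ring atom contributes a p orbital perpendicular to the ring (each doubly-bonded ring atom is sp² with one p-orbital electron; each =N– nitrogen is pyridine-type (lone pair in the sp² plane, one electron in the p orbital)), so the π system is cyclic and fully conjugated.
Counting π electrons: 2 × 2 = 4 from the 2 double-bond units.
With 4 = 4·1 π electrons, Hückel's rule classifies the planar ring as antiaromatic.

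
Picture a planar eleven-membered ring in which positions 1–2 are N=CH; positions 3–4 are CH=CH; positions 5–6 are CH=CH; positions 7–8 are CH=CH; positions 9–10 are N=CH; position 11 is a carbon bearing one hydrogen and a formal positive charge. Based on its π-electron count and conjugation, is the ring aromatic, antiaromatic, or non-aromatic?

The p orbitals form a continuous loop: each doubly-bonded ring atom is sp² with one p-orbital electron; each =N– nitrogen is pyridine-type (lone pair in the sp² plane, one electron in the p orbital); the carbocation has an empty p orbital. The ring is fully conjugated.
Counting π electrons: 5 × 2 = 10 from the double-bond units + 0 from the CH(+) atom = 10.
Since 10 = 4·2 + 2, the ring meets the 4n+2 criterion.

Aromatic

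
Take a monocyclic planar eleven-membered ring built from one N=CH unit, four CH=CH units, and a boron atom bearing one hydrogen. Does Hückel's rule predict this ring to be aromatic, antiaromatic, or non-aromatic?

Aromatic

Every ring atom contributes a p orbital perpendicular to the ring (every atom in a ring double bond is sp² and brings one electron to the p orbital; each sp² =N– keeps its lone pair in-plane and puts one electron into the π system; the boron has an empty p orbital), so the π system is cyclic and fully conjugated.
π-electron count: 5 × 2 = 10 from the double-bond units + 0 from the BH atom = 10.
That gives a 4n+2 count (10, n = 2).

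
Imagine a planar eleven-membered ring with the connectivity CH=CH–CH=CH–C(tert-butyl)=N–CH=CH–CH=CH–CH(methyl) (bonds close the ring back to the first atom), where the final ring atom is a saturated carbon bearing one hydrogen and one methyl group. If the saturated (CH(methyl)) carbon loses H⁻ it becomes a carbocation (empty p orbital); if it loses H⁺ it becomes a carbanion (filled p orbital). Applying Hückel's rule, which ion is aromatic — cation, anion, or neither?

In either ion the ring is fully conjugated: every atom, including the new sp² carbon, supplies a p orbital.
Cation: 5 × 2 + 0 = 10 π electrons → 4(2)+2, aromatic.
Anion: 5 × 2 + 2 = 12 π electrons → 4(3), antiaromatic.

The cation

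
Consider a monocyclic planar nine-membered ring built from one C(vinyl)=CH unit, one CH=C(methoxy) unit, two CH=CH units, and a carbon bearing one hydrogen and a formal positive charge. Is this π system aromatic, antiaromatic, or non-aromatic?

Antiaromatic

Every ring atom contributes a p orbital perpendicular to the ring (each doubly-bonded ring atom is sp² with one p-orbital electron; the carbocation has an empty p orbital), so the π system is cyclic and fully conjugated.
Counting π electrons: 4 × 2 = 8 from the double-bond units + 0 from the CH(+) atom = 8.
A 4n π count (8, n = 2) in a planar conjugated ring means antiaromatic.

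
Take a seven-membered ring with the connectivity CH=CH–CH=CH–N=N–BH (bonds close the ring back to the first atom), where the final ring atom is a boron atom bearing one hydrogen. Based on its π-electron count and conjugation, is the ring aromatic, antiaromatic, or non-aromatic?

Aromatic

The p orbitals form a continuous loop: the double-bond atoms are sp², each contributing one p electron; the doubly-bonded nitrogens are pyridine-type — their lone pairs lie in the ring plane, leaving one electron in the p orbital; the boron has an empty p orbital. The ring is fully conjugated.
Adding the contributions, 3 × 2 = 6 from the double-bond units + 0 from the BH atom = 6.
With 6 π electrons (n = 1), the Hückel 4n+2 condition holds.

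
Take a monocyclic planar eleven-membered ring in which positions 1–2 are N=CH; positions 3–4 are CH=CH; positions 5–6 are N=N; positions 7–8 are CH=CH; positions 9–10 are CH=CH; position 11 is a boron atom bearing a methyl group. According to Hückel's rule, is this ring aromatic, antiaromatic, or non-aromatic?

Aromatic

Check conjugation: the double-bond atoms are sp², each contributing one p electron; the doubly-bonded nitrogens are pyridine-type — their lone pairs lie in the ring plane, leaving one electron in the p orbital; the boron has an empty p orbital — every position has a p orbital, so the cyclic π system is continuous.
Adding the contributions, 5 × 2 = 10 from the double-bond units + 0 from the B(methyl) atom = 10.
10 = 4(2) + 2, which satisfies Hückel's 4n+2 rule.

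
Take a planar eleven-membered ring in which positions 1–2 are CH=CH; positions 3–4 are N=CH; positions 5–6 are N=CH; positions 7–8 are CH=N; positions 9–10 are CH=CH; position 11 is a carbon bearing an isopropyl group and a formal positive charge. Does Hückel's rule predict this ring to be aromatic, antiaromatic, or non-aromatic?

The p orbitals form a continuous loop: the double-bond atoms are sp², each contributing one p electron; each sp² =N– keeps its lone pair in-plane and puts one electron into the π system; the carbocation has an empty p orbital. The ring is fully conjugated.
Tallying contributions gives 5 × 2 = 10 from the double-bond units + 0 from the C(isopropyl)(+) atom = 10.
That gives a 4n+2 count (10, n = 2).

Aromatic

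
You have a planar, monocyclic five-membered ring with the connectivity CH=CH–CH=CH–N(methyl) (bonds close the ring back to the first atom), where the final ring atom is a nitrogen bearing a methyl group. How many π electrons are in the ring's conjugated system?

6

Check conjugation: the double-bond atoms are sp², each contributing one p electron; the pyrrole-type nitrogen donates its lone pair from the p orbital — every position has a p orbital, so the cyclic π system is continuous.
Adding the contributions, 2 × 2 = 4 from the double-bond units + 2 from the N(methyl) atom = 6.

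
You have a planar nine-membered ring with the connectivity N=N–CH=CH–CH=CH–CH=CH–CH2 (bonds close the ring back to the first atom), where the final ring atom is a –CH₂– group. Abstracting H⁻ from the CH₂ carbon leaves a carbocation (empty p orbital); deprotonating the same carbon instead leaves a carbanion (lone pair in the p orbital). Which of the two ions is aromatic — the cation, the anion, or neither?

In both ions every ring atom is sp² and contributes a p orbital, so both rings are fully conjugated.
Cation: 4 × 2 + 0 = 8 π electrons → 4(2), antiaromatic.
Anion: 4 × 2 + 2 = 10 π electrons → 4(2)+2, aromatic.

The anion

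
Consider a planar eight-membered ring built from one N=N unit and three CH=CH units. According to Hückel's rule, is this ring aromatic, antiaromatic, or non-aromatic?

Antiaromatic

Every ring atom contributes a p orbital perpendicular to the ring (the double-bond atoms are sp², each contributing one p electron; each sp² =N– keeps its lone pair in-plane and puts one electron into the π system), so the π system is cyclic and fully conjugated.
π-electron count: 4 × 2 = 8 from the 4 double-bond units.
8 = 4(2); a planar, fully conjugated 4n system is antiaromatic.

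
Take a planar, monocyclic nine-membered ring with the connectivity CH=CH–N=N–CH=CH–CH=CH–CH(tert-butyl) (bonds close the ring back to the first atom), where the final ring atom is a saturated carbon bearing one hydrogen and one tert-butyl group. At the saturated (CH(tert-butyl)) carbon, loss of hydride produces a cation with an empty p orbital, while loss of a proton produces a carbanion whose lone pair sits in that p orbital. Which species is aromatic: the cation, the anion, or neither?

Once that carbon is sp², every ring atom has a p orbital and both ions are fully conjugated.
Cation: 4 × 2 + 0 = 8 π electrons → 4(2), antiaromatic.
Anion: 4 × 2 + 2 = 10 π electrons → 4(2)+2, aromatic.

The anion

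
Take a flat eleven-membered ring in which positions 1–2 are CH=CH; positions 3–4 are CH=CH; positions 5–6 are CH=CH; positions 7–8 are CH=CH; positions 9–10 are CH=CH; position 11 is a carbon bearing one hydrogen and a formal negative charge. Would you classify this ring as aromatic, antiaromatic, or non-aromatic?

Antiaromatic

Every ring atom contributes a p orbital perpendicular to the ring (every atom in a ring double bond is sp² and brings one electron to the p orbital; the carbanion's lone pair occupies the p orbital), so the π system is cyclic and fully conjugated.
Adding the contributions, 5 × 2 = 10 from the double-bond units + 2 from the CH(-) atom = 12.
12 is a 4n count (n = 3), so the planar conjugated ring is antiaromatic.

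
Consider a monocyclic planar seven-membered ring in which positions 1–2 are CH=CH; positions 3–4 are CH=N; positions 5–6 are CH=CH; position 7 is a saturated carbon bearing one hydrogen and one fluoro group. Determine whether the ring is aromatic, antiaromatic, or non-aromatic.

Non-aromatic

The CH(fluoro) carbon is saturated: that saturated carbon is sp³ and has no p orbital in the ring π system. Conjugation is not continuous around the ring.
Broken conjugation rules out both aromaticity and antiaromaticity.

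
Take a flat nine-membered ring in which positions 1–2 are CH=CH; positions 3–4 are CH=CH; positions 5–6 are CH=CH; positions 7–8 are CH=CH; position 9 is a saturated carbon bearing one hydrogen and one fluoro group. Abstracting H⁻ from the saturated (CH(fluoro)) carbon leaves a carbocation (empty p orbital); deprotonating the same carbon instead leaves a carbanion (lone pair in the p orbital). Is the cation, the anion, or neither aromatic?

Once that carbon is sp², every ring atom has a p orbital and both ions are fully conjugated.
Cation: 4 × 2 + 0 = 8 π electrons → 4(2), antiaromatic.
Anion: 4 × 2 + 2 = 10 π electrons → 4(2)+2, aromatic.

The anion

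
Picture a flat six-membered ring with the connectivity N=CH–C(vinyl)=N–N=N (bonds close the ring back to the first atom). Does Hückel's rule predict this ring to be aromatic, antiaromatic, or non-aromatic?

Every ring atom contributes a p orbital perpendicular to the ring (the double-bond atoms are sp², each contributing one p electron; each =N– nitrogen is pyridine-type (lone pair in the sp² plane, one electron in the p orbital)), so the π system is cyclic and fully conjugated.
Adding the contributions, 3 × 2 = 6 from the 3 double-bond units.
With 6 π electrons (n = 1), the Hückel 4n+2 condition holds.

Aromatic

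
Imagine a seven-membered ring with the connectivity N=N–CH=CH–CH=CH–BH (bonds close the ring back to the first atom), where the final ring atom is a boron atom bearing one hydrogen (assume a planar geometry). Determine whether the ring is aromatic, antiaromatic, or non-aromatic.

All ring atoms are sp² and supply a p orbital to the ring (every atom in a ring double bond is sp² and brings one electron to the p orbital; each sp² =N– keeps its lone pair in-plane and puts one electron into the π system; the boron has an empty p orbital); the conjugation is uninterrupted.
Counting π electrons: 3 × 2 = 6 from the double-bond units + 0 from the BH atom = 6.
With 6 π electrons (n = 1), the Hückel 4n+2 condition holds.

Aromatic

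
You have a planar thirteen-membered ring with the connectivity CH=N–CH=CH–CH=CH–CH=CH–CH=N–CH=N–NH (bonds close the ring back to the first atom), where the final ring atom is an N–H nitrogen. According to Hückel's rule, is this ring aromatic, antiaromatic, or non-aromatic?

All ring atoms are sp² and supply a p orbital to the ring (every atom in a ring double bond is sp² and brings one electron to the p orbital; each sp² =N– keeps its lone pair in-plane and puts one electron into the π system; the pyrrole-type nitrogen donates its lone pair from the p orbital); the conjugation is uninterrupted.
Tallying contributions gives 6 × 2 = 12 from the double-bond units + 2 from the NH atom = 14.
With 14 π electrons (n = 3), the Hückel 4n+2 condition holds.

Aromatic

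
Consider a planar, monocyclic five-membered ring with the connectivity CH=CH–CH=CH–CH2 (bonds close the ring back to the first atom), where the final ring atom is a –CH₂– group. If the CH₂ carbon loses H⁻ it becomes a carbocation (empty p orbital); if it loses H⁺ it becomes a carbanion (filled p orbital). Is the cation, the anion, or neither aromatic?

The anion

In both ions every ring atom is sp² and contributes a p orbital, so both rings are fully conjugated.
Cation: 2 × 2 + 0 = 4 π electrons → 4(1), antiaromatic.
Anion: 2 × 2 + 2 = 6 π electrons → 4(1)+2, aromatic.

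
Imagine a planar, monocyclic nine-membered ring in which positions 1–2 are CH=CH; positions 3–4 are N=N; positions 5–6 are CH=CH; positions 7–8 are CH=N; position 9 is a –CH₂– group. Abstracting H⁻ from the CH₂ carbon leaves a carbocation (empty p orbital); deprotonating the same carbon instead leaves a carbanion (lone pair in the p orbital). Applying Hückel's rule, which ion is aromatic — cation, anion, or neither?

The anion

Both ions have a continuous loop of p orbitals — each ring atom is sp².
Cation: 4 × 2 + 0 = 8 π electrons → 4(2), antiaromatic.
Anion: 4 × 2 + 2 = 10 π electrons → 4(2)+2, aromatic.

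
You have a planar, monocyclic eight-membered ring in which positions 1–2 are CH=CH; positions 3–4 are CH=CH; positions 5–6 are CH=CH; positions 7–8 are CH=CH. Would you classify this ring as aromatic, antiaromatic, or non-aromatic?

All ring atoms are sp² and supply a p orbital to the ring (every atom in a ring double bond is sp² and brings one electron to the p orbital); the conjugation is uninterrupted.
Tallying contributions gives 4 × 2 = 8 from the 4 double-bond units.
8 is a 4n count (n = 2), so the planar conjugated ring is antiaromatic.
(The species described is cyclooctatetraene.)

Antiaromatic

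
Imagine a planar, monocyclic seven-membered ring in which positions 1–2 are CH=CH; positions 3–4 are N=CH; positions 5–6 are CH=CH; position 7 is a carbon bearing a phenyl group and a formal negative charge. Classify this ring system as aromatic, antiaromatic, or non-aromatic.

Antiaromatic

The p orbitals form a continuous loop: the double-bond atoms are sp², each contributing one p electron; each sp² =N– keeps its lone pair in-plane and puts one electron into the π system; the carbanion's lone pair occupies the p orbital. The ring is fully conjugated.
Counting π electrons: 3 × 2 = 6 from the double-bond units + 2 from the C(phenyl)(-) atom = 8.
8 = 4(2); a planar, fully conjugated 4n system is antiaromatic.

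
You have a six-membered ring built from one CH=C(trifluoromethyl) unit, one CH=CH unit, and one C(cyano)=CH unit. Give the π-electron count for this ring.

6

Every ring atom contributes a p orbital perpendicular to the ring (every atom in a ring double bond is sp² and brings one electron to the p orbital), so the π system is cyclic and fully conjugated.
Tallying contributions gives 3 × 2 = 6 from the 3 double-bond units.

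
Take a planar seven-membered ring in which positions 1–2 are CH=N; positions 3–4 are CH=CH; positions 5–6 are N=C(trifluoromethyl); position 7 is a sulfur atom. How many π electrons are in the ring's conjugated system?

All ring atoms are sp² and supply a p orbital to the ring (the double-bond atoms are sp², each contributing one p electron; each =N– nitrogen is pyridine-type (lone pair in the sp² plane, one electron in the p orbital); the sulfur donates one lone pair from its p orbital); the conjugation is uninterrupted.
π-electron count: 3 × 2 = 6 from the double-bond units + 2 from the S atom = 8.

8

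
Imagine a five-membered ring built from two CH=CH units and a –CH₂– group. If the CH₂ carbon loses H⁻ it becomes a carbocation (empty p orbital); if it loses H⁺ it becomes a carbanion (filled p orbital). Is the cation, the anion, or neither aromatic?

In either ion the ring is fully conjugated: every atom, including the new sp² carbon, supplies a p orbital.
Cation: 2 × 2 + 0 = 4 π electrons → 4(1), antiaromatic.
Anion: 2 × 2 + 2 = 6 π electrons → 4(1)+2, aromatic.

The anion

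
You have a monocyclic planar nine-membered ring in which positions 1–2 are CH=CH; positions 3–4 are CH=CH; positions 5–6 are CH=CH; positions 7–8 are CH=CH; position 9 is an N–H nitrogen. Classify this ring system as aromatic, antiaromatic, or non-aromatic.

Aromatic

Check conjugation: each doubly-bonded ring atom is sp² with one p-orbital electron; the pyrrole-type nitrogen donates its lone pair from the p orbital — every position has a p orbital, so the cyclic π system is continuous.
π-electron count: 4 × 2 = 8 from the double-bond units + 2 from the NH atom = 10.
That gives a 4n+2 count (10, n = 2).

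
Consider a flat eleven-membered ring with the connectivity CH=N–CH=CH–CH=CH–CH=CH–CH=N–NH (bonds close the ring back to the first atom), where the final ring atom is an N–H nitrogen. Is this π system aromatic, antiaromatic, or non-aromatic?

Check conjugation: every atom in a ring double bond is sp² and brings one electron to the p orbital; each sp² =N– keeps its lone pair in-plane and puts one electron into the π system; the pyrrole-type nitrogen donates its lone pair from the p orbital — every position has a p orbital, so the cyclic π system is continuous.
Tallying contributions gives 5 × 2 = 10 from the double-bond units + 2 from the NH atom = 12.
A 4n π count (12, n = 3) in a planar conjugated ring means antiaromatic.

Antiaromatic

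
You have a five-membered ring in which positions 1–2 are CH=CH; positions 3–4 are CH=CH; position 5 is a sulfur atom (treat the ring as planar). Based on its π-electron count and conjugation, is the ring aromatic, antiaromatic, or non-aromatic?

Aromatic

The p orbitals form a continuous loop: each doubly-bonded ring atom is sp² with one p-orbital electron; the sulfur donates one lone pair from its p orbital. The ring is fully conjugated.
π-electron count: 2 × 2 = 4 from the double-bond units + 2 from the S atom = 6.
6 = 4(1) + 2, which satisfies Hückel's 4n+2 rule.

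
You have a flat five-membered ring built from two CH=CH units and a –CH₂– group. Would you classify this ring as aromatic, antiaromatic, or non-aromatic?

Because the tetrahedral CH₂ carbon is sp³ and has no p orbital in the ring π system at the CH2 position, the π system cannot extend all the way around the ring.
Broken conjugation rules out both aromaticity and antiaromaticity.

Non-aromatic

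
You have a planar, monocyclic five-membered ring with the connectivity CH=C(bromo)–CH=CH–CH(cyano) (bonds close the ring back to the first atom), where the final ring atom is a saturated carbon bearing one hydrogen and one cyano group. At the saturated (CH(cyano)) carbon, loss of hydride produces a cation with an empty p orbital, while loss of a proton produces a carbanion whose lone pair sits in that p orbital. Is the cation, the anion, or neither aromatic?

The anion

In both ions every ring atom is sp² and contributes a p orbital, so both rings are fully conjugated.
Cation: 2 × 2 + 0 = 4 π electrons → 4(1), antiaromatic.
Anion: 2 × 2 + 2 = 6 π electrons → 4(1)+2, aromatic.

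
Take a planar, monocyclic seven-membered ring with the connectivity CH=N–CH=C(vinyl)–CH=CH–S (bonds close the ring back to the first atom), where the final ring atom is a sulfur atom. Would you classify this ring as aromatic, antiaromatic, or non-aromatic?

Antiaromatic

Check conjugation: each doubly-bonded ring atom is sp² with one p-orbital electron; the doubly-bonded nitrogens are pyridine-type — their lone pairs lie in the ring plane, leaving one electron in the p orbital; the sulfur donates one lone pair from its p orbital — every position has a p orbital, so the cyclic π system is continuous.
π-electron count: 3 × 2 = 6 from the double-bond units + 2 from the S atom = 8.
8 is a 4n count (n = 2), so the planar conjugated ring is antiaromatic.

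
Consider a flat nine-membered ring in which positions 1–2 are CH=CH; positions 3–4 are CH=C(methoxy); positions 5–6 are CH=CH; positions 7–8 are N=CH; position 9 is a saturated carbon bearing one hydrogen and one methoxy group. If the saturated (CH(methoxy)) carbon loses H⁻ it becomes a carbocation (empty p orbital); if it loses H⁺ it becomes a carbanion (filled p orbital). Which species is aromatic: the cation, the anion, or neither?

Both ions have a continuous loop of p orbitals — each ring atom is sp².
Cation: 4 × 2 + 0 = 8 π electrons → 4(2), antiaromatic.
Anion: 4 × 2 + 2 = 10 π electrons → 4(2)+2, aromatic.

The anion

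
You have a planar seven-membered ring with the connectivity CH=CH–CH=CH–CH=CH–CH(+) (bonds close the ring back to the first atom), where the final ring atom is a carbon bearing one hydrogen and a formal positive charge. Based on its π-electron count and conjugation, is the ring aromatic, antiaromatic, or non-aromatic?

Aromatic

Every ring atom contributes a p orbital perpendicular to the ring (every atom in a ring double bond is sp² and brings one electron to the p orbital; the carbocation has an empty p orbital), so the π system is cyclic and fully conjugated.
π-electron count: 3 × 2 = 6 from the double-bond units + 0 from the CH(+) atom = 6.
Since 6 = 4·1 + 2, the ring meets the 4n+2 criterion.
(This ring is the tropylium cation.)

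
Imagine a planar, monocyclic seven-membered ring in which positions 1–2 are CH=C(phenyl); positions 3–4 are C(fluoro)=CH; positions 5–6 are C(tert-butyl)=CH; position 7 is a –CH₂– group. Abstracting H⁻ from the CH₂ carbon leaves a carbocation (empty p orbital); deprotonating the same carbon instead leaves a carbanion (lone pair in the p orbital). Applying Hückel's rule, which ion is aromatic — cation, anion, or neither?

The cation

In both ions every ring atom is sp² and contributes a p orbital, so both rings are fully conjugated.
Cation: 3 × 2 + 0 = 6 π electrons → 4(1)+2, aromatic.
Anion: 3 × 2 + 2 = 8 π electrons → 4(2), antiaromatic.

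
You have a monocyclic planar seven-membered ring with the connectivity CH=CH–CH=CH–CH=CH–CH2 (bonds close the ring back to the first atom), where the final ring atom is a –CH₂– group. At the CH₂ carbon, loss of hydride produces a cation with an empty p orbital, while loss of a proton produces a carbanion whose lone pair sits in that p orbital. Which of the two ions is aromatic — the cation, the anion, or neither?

Both ions have a continuous loop of p orbitals — each ring atom is sp².
Cation: 3 × 2 + 0 = 6 π electrons → 4(1)+2, aromatic.
Anion: 3 × 2 + 2 = 8 π electrons → 4(2), antiaromatic.

The cation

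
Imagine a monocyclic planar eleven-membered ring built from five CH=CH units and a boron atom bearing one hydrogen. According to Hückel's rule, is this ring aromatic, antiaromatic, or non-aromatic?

Every ring atom contributes a p orbital perpendicular to the ring (every atom in a ring double bond is sp² and brings one electron to the p orbital; the boron has an empty p orbital), so the π system is cyclic and fully conjugated.
Tallying contributions gives 5 × 2 = 10 from the double-bond units + 0 from the BH atom = 10.
With 10 π electrons (n = 2), the Hückel 4n+2 condition holds.

Aromatic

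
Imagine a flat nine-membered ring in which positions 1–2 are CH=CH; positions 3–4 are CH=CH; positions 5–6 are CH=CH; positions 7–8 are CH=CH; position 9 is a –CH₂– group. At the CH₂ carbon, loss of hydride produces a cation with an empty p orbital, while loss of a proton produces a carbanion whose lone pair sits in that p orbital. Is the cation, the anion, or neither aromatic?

Both ions have a continuous loop of p orbitals — each ring atom is sp².
Cation: 4 × 2 + 0 = 8 π electrons → 4(2), antiaromatic.
Anion: 4 × 2 + 2 = 10 π electrons → 4(2)+2, aromatic.

The anion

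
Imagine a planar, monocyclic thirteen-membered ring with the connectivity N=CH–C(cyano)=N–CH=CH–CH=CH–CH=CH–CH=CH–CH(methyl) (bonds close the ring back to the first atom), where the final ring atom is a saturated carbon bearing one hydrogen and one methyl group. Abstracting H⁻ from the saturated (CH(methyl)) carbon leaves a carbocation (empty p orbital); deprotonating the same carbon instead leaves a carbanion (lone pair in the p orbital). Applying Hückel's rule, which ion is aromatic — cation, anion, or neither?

The anion

Both ions have a continuous loop of p orbitals — each ring atom is sp².
Cation: 6 × 2 + 0 = 12 π electrons → 4(3), antiaromatic.
Anion: 6 × 2 + 2 = 14 π electrons → 4(3)+2, aromatic.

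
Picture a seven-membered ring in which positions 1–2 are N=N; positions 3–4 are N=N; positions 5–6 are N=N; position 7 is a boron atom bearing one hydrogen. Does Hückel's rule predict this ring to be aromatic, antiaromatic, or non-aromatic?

Aromatic

Check conjugation: the double-bond atoms are sp², each contributing one p electron; each sp² =N– keeps its lone pair in-plane and puts one electron into the π system; the boron has an empty p orbital — every position has a p orbital, so the cyclic π system is continuous.
Tallying contributions gives 3 × 2 = 6 from the double-bond units + 0 from the BH atom = 6.
Since 6 = 4·1 + 2, the ring meets the 4n+2 criterion.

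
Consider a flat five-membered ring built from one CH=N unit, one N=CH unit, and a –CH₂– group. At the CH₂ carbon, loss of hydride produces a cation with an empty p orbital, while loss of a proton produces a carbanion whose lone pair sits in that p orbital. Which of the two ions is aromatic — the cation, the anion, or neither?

The anion

Both ions have a continuous loop of p orbitals — each ring atom is sp².
Cation: 2 × 2 + 0 = 4 π electrons → 4(1), antiaromatic.
Anion: 2 × 2 + 2 = 6 π electrons → 4(1)+2, aromatic.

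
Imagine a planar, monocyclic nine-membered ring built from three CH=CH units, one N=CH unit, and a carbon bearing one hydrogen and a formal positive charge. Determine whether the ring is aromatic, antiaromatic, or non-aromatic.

All ring atoms are sp² and supply a p orbital to the ring (every atom in a ring double bond is sp² and brings one electron to the p orbital; the doubly-bonded nitrogens are pyridine-type — their lone pairs lie in the ring plane, leaving one electron in the p orbital; the carbocation has an empty p orbital); the conjugation is uninterrupted.
Counting π electrons: 4 × 2 = 8 from the double-bond units + 0 from the CH(+) atom = 8.
A 4n π count (8, n = 2) in a planar conjugated ring means antiaromatic.

Antiaromatic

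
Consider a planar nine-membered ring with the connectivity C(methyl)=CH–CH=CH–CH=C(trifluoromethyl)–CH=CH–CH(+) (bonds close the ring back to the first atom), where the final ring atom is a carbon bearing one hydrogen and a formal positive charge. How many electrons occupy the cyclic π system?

Check conjugation: the double-bond atoms are sp², each contributing one p electron; the carbocation has an empty p orbital — every position has a p orbital, so the cyclic π system is continuous.
Tallying contributions gives 4 × 2 = 8 from the double-bond units + 0 from the CH(+) atom = 8.

8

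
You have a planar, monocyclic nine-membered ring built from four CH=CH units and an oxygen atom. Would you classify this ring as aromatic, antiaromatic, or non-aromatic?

All ring atoms are sp² and supply a p orbital to the ring (each doubly-bonded ring atom is sp² with one p-orbital electron; the oxygen donates one lone pair from its p orbital); the conjugation is uninterrupted.
Adding the contributions, 4 × 2 = 8 from the double-bond units + 2 from the O atom = 10.
Since 10 = 4·2 + 2, the ring meets the 4n+2 criterion.

Aromatic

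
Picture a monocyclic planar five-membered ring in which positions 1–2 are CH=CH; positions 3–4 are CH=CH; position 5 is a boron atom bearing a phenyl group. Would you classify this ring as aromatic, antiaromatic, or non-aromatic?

Antiaromatic

All ring atoms are sp² and supply a p orbital to the ring (every atom in a ring double bond is sp² and brings one electron to the p orbital; the boron has an empty p orbital); the conjugation is uninterrupted.
π-electron count: 2 × 2 = 4 from the double-bond units + 0 from the B(phenyl) atom = 4.
4 = 4(1); a planar, fully conjugated 4n system is antiaromatic.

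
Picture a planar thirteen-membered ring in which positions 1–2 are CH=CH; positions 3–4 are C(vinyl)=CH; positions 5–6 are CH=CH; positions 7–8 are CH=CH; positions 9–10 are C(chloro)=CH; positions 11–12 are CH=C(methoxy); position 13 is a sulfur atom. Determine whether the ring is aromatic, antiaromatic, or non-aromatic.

Aromatic

Check conjugation: the double-bond atoms are sp², each contributing one p electron; the sulfur donates one lone pair from its p orbital — every position has a p orbital, so the cyclic π system is continuous.
Counting π electrons: 6 × 2 = 12 from the double-bond units + 2 from the S atom = 14.
That gives a 4n+2 count (14, n = 3).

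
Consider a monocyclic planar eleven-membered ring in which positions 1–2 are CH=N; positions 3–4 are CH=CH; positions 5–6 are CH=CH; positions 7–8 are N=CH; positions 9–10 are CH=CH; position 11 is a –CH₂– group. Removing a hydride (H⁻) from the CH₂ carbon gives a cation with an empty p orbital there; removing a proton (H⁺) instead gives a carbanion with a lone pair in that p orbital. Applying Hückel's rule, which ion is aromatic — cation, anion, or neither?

The cation

In either ion the ring is fully conjugated: every atom, including the new sp² carbon, supplies a p orbital.
Cation: 5 × 2 + 0 = 10 π electrons → 4(2)+2, aromatic.
Anion: 5 × 2 + 2 = 12 π electrons → 4(3), antiaromatic.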